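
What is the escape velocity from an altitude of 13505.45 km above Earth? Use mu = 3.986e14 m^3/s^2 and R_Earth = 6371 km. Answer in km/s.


r = 6371.0 + 13505.45 = 19876.4500 km = 1.987645e+07 m
v_esc = sqrt(2*mu/r) = sqrt(2*3.986e14 / 1.987645e+07)
v_esc = 6333.0692 m/s = 6.3331 km/s

6.3331 km/s


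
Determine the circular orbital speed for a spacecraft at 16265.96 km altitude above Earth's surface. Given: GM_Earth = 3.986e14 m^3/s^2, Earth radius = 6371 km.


r = R_E + alt = 6371.0 + 16265.96 = 22636.9600 km = 2.263696e+07 m
v = sqrt(mu/r) = sqrt(3.986e14 / 2.263696e+07) = 4196.2330 m/s = 4.1962 km/s

4.1962 km/s


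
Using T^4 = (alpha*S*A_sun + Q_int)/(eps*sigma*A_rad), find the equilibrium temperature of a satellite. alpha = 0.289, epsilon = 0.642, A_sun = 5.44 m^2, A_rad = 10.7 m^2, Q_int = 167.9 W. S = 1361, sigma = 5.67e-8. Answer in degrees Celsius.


Numerator = alpha*S*A_sun + Q_int = 0.289*1361*5.44 + 167.9 = 2307.6098 W
Denominator = eps*sigma*A_rad = 0.642*5.67e-8*10.7 = 3.8949498e-07 W/K^4
T^4 = 5.92462e+09 K^4
T = 277.4375 K = 4.2875 C

4.2875 degrees Celsius


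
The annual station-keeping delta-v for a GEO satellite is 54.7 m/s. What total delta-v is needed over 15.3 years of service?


dV = rate * years = 54.7 * 15.3
dV = 836.9100 m/s

836.9100 m/s


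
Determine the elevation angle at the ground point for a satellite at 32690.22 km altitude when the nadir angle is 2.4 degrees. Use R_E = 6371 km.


r = R_E + alt = 39061.2200 km
Law of sines in the satellite / Earth-center / ground-point triangle:
  sin(nadir)/R_E = sin(90 + el)/r  =>  cos(el) = (r/R_E)*sin(nadir)
cos(el) = (39061.2200 / 6371.0000) * sin(2.4 deg) = 0.2567437
el = arccos(0.2567437) = 75.1231 deg
(Earth-central angle = 90 - nadir - el = 12.4769 deg)

75.1231 degrees


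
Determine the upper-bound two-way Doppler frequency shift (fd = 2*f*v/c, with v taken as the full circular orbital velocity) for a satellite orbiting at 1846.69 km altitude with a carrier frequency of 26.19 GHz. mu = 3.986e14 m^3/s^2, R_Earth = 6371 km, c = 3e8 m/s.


r = 8.21769e+06 m
v = sqrt(mu/r) = 6964.5614 m/s (worst-case radial velocity)
f = 26.19 GHz = 2.619e+10 Hz
fd = 2*f*v/c = 2*2.619e+10*6964.5614/3.0e+08
fd = 1.2160124e+06 Hz

1.2160e+06 Hz


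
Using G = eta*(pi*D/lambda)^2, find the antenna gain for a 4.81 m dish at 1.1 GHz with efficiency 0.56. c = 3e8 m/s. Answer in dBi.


lambda = c/f = 3e8 / 1.1e+09 = 0.2727273 m
G = eta*(pi*D/lambda)^2 = 0.56*(pi*4.81/0.2727273)^2
G = 1719.1778 (linear)
G = 10*log10(1719.1778) = 32.3532 dBi

32.3532 dBi


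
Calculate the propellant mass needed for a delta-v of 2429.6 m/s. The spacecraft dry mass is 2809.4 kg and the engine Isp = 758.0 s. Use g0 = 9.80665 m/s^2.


ve = Isp * g0 = 758.0 * 9.80665 = 7433.440700 m/s
mass ratio = exp(dv/ve) = exp(2429.6/7433.440700) = 1.38658972
m_prop = m_dry * (mr - 1) = 2809.4 * (1.38658972 - 1)
m_prop = 1086.0852 kg

1086.0852 kg


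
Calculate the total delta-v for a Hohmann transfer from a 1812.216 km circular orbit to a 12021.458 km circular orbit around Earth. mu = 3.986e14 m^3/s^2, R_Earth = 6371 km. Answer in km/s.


r1 = 8183.2160 km = 8.183216e+06 m
r2 = 18392.4580 km = 1.8392458e+07 m
dv1 = sqrt(mu/r1)*(sqrt(2*r2/(r1+r2)) - 1) = 1231.8469 m/s
dv2 = sqrt(mu/r2)*(1 - sqrt(2*r1/(r1+r2))) = 1002.0261 m/s
total dv = |dv1| + |dv2| = 1231.8469 + 1002.0261 = 2233.8730 m/s = 2.2339 km/s

2.2339 km/s


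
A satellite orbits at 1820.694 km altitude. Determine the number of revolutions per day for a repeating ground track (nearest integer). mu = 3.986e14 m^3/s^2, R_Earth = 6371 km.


r = 8.191694e+06 m
T = 2*pi*sqrt(r^3/mu) = 7378.5632 s = 122.9761 min
revs/day = 1440 / 122.9761 = 11.7096
Rounded: 12 revolutions per day

12 revolutions per day


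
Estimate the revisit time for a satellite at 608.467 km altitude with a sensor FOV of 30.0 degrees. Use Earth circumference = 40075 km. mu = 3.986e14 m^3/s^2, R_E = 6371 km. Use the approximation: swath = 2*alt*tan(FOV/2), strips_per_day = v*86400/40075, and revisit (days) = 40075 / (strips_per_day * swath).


swath = 2*608.467*tan(0.2617994) = 326.0765 km
v = sqrt(mu/r) = 7557.1409 m/s = 7.5571 km/s
strips/day = v*86400/40075 = 7.5571*86400/40075 = 16.2929
coverage/day = strips * swath = 16.2929 * 326.0765 = 5312.7234 km
revisit = 40075 / 5312.7234 = 7.5432 days

7.5432 days


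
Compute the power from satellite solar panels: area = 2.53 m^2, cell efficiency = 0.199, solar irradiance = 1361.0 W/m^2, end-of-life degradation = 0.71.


P = area * eta * S * degradation
P = 2.53 * 0.199 * 1361.0 * 0.71
P = 486.5081 W

486.5081 W


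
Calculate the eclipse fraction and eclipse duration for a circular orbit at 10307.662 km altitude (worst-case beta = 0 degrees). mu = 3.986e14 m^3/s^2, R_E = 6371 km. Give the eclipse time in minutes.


r = 16678.6620 km
T = 357.2743 min
Eclipse fraction = arcsin(R_E/r)/pi = arcsin(6371.0000/16678.6620)/pi
= arcsin(0.3819851)/pi = 0.1247594
Eclipse duration = 0.1247594 * 357.2743 = 44.5733 min

44.5733 minutes


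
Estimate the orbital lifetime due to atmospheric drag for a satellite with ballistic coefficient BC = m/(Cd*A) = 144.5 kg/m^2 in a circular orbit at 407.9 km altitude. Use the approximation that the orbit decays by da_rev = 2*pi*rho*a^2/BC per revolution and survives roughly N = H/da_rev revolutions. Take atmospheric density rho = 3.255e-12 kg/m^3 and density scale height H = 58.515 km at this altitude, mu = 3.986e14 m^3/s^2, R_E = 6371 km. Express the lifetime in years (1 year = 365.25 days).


a = R_E + alt = 6778.9000 km = 6.7789e+06 m
da_rev = 2*pi*rho*a^2/BC = 2*pi*3.255e-12*(6.7789e+06)^2/144.5 = 6.504014 m per revolution
N = H/da_rev = 58515.0000 m / 6.504014 m = 8996.7518 revolutions
P = 2*pi*sqrt(a^3/mu) = 5554.5651 s
lifetime = N*P = 8996.7518 * 5554.5651 = 4.9973044e+07 s = 578.3917 days
years = 578.3917 / 365.25 = 1.5836 years

1.5836 years


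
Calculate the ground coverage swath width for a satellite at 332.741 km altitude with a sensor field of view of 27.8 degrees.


FOV = 27.8 deg = 0.4852015 rad
swath = 2 * alt * tan(FOV/2) = 2 * 332.741 * tan(0.2426008)
swath = 2 * 332.741 * 0.247475
swath = 164.6901 km

164.6901 km


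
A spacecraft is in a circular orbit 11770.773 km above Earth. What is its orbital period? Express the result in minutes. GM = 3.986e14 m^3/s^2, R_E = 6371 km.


r = 18141.7730 km = 1.8141773e+07 m
T = 2*pi*sqrt(r^3/mu) = 2*pi*sqrt(5.9708916e+21 / 3.986e14)
T = 24318.1657 s = 405.3028 min

405.3028 minutes


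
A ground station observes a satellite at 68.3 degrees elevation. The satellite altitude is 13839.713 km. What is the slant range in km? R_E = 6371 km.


h = 13839.713 km, el = 68.3 deg
d = -R_E*sin(el) + sqrt((R_E*sin(el))^2 + 2*R_E*h + h^2)
d = -6371.0000*sin(1.1921) + sqrt((6371.0000*0.9291326)^2 + 2*6371.0000*13839.713 + 13839.713^2)
d = 14153.4584 km

14153.4584 km


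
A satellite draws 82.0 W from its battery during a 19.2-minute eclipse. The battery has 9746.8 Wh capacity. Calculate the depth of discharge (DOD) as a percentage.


E_used = P * t / 60 = 82.0 * 19.2 / 60 = 26.2400 Wh
DOD = E_used / E_total * 100 = 26.2400 / 9746.8 * 100
DOD = 0.2692166 %

0.2692 %


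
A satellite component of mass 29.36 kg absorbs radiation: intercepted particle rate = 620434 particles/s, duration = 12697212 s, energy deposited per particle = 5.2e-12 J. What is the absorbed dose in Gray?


Total energy deposited = rate * time * E_per
  = 620434 * 12697212 * 5.2e-12 = 40.9645 J
Dose = E_total / mass = 40.9645 / 29.36
Dose = 1.3952 Gy

1.3952 Gy


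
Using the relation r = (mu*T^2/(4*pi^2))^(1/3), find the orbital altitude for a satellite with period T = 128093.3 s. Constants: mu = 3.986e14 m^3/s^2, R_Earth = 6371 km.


T = 128093.3 s
r = (mu*T^2/(4*pi^2))^(1/3) = (3.986e14 * 128093.3^2 / (4*pi^2))^(1/3)
r = 5.4921636e+07 m = 54921.6356 km
alt = r - R_E = 54921.6356 - 6371 = 48550.6356 km

48550.6356 km


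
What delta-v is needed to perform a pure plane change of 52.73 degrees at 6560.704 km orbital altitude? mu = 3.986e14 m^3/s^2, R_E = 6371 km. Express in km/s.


r = 12931.7040 km = 1.2931704e+07 m
V = sqrt(mu/r) = 5551.8889 m/s
di = 52.73 deg = 0.9203121 rad
dV = 2*V*sin(di/2) = 2*5551.8889*sin(0.4601561)
dV = 4931.0538 m/s = 4.9311 km/s

4.9311 km/s


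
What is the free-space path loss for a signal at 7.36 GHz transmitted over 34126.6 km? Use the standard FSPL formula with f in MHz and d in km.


f = 7.36 GHz = 7360.0000 MHz
d = 34126.6 km
FSPL = 32.44 + 20*log10(7360.0000) + 20*log10(34126.6)
FSPL = 32.44 + 77.3376 + 90.6619
FSPL = 200.4394 dB

200.4394 dB


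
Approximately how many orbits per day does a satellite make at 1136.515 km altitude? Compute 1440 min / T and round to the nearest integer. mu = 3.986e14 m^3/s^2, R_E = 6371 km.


r = 7.507515e+06 m
T = 2*pi*sqrt(r^3/mu) = 6473.7442 s = 107.8957 min
revs/day = 1440 / 107.8957 = 13.3462
Rounded: 13 revolutions per day

13 revolutions per day


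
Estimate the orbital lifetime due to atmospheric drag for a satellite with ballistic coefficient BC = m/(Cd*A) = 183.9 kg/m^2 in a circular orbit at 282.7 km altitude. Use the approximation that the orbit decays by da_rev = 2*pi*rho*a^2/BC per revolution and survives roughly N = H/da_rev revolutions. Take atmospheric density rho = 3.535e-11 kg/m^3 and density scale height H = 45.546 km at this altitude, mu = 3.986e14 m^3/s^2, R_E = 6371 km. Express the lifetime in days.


a = R_E + alt = 6653.7000 km = 6.6537e+06 m
da_rev = 2*pi*rho*a^2/BC = 2*pi*3.535e-11*(6.6537e+06)^2/183.9 = 53.470468 m per revolution
N = H/da_rev = 45546.0000 m / 53.470468 m = 851.7973 revolutions
P = 2*pi*sqrt(a^3/mu) = 5401.3963 s
lifetime = N*P = 851.7973 * 5401.3963 = 4.6008947e+06 s = 53.2511 days

53.2511 days


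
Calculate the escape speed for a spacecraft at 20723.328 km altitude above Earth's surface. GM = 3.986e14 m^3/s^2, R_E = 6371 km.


r = 6371.0 + 20723.328 = 27094.3280 km = 2.7094328e+07 m
v_esc = sqrt(2*mu/r) = sqrt(2*3.986e14 / 2.7094328e+07)
v_esc = 5424.3094 m/s = 5.4243 km/s

5.4243 km/s


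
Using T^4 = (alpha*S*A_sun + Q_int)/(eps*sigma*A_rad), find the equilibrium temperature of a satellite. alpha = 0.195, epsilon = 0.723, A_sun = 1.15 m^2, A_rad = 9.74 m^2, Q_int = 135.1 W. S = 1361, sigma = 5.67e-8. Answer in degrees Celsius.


Numerator = alpha*S*A_sun + Q_int = 0.195*1361*1.15 + 135.1 = 440.3042 W
Denominator = eps*sigma*A_rad = 0.723*5.67e-8*9.74 = 3.9928253e-07 W/K^4
T^4 = 1.1027386e+09 K^4
T = 182.2293 K = -90.9207 C

-90.9207 degrees Celsius


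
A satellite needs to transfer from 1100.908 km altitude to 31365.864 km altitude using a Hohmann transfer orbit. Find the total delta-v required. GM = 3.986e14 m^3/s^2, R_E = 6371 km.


r1 = 7471.9080 km = 7.471908e+06 m
r2 = 37736.8640 km = 3.7736864e+07 m
dv1 = sqrt(mu/r1)*(sqrt(2*r2/(r1+r2)) - 1) = 2133.2515 m/s
dv2 = sqrt(mu/r2)*(1 - sqrt(2*r1/(r1+r2))) = 1381.4660 m/s
total dv = |dv1| + |dv2| = 2133.2515 + 1381.4660 = 3514.7175 m/s = 3.5147 km/s

3.5147 km/s


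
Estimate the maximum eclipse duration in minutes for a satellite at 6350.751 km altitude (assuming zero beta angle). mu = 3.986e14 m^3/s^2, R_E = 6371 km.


r = 12721.7510 km
T = 238.0018 min
Eclipse fraction = arcsin(R_E/r)/pi = arcsin(6371.0000/12721.7510)/pi
= arcsin(0.5007958)/pi = 0.1669593
Eclipse duration = 0.1669593 * 238.0018 = 39.7366 min

39.7366 minutes


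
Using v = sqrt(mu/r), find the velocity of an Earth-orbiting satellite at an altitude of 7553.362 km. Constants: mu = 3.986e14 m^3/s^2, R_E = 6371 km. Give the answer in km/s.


r = R_E + alt = 6371.0 + 7553.362 = 13924.3620 km = 1.3924362e+07 m
v = sqrt(mu/r) = sqrt(3.986e14 / 1.3924362e+07) = 5350.3352 m/s = 5.3503 km/s

5.3503 km/s


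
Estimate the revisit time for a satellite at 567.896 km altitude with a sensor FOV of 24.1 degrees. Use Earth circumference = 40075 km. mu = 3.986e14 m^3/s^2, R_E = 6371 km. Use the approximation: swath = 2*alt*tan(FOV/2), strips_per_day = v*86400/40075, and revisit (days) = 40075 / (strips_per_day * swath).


swath = 2*567.896*tan(0.2103122) = 242.4562 km
v = sqrt(mu/r) = 7579.2016 m/s = 7.5792 km/s
strips/day = v*86400/40075 = 7.5792*86400/40075 = 16.3404
coverage/day = strips * swath = 16.3404 * 242.4562 = 3961.8400 km
revisit = 40075 / 3961.8400 = 10.1152 days

10.1152 days


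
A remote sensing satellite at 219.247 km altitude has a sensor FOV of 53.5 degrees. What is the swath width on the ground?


FOV = 53.5 deg = 0.9337511 rad
swath = 2 * alt * tan(FOV/2) = 2 * 219.247 * tan(0.4668756)
swath = 2 * 219.247 * 0.5040415
swath = 221.0192 km

221.0192 km


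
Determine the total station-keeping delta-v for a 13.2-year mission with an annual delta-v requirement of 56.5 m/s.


dV = rate * years = 56.5 * 13.2
dV = 745.8000 m/s

745.8000 m/s


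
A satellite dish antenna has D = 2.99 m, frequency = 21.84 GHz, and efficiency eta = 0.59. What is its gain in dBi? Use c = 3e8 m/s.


lambda = c/f = 3e8 / 2.184e+10 = 0.01373626 m
G = eta*(pi*D/lambda)^2 = 0.59*(pi*2.99/0.01373626)^2
G = 275903.2983 (linear)
G = 10*log10(275903.2983) = 54.4076 dBi

54.4076 dBi


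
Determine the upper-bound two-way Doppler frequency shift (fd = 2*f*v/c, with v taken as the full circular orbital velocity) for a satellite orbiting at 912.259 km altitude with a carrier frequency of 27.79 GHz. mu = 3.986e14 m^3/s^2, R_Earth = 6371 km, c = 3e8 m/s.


r = 7.283259e+06 m
v = sqrt(mu/r) = 7397.8542 m/s (worst-case radial velocity)
f = 27.79 GHz = 2.779e+10 Hz
fd = 2*f*v/c = 2*2.779e+10*7397.8542/3.0e+08
fd = 1.3705758e+06 Hz

1.3706e+06 Hz


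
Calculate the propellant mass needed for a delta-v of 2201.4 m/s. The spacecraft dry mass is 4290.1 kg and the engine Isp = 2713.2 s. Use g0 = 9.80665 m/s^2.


ve = Isp * g0 = 2713.2 * 9.80665 = 26607.402780 m/s
mass ratio = exp(dv/ve) = exp(2201.4/26607.402780) = 1.08625540
m_prop = m_dry * (mr - 1) = 4290.1 * (1.08625540 - 1)
m_prop = 370.0443 kg

370.0443 kg


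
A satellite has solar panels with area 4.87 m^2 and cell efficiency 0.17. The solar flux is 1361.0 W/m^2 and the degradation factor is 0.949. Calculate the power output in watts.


P = area * eta * S * degradation
P = 4.87 * 0.17 * 1361.0 * 0.949
P = 1069.3065 W

1069.3065 W


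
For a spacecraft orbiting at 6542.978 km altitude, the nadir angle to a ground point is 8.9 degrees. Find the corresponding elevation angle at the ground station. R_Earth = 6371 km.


r = R_E + alt = 12913.9780 km
Law of sines in the satellite / Earth-center / ground-point triangle:
  sin(nadir)/R_E = sin(90 + el)/r  =>  cos(el) = (r/R_E)*sin(nadir)
cos(el) = (12913.9780 / 6371.0000) * sin(8.9 deg) = 0.313597
el = arccos(0.313597) = 71.7239 deg
(Earth-central angle = 90 - nadir - el = 9.3761 deg)

71.7239 degrees


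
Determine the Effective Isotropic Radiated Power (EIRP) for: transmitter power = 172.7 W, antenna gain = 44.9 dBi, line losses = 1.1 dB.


Pt = 172.7 W = 22.3729 dBW
EIRP = Pt_dBW + Gt - losses = 22.3729 + 44.9 - 1.1 = 66.1729 dBW

66.1729 dBW


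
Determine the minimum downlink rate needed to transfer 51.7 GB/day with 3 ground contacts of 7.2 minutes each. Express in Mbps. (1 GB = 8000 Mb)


total contact time = 3 * 7.2 * 60 = 1296.0000 s
data = 51.7 GB = 413600.0000 Mb
rate = 413600.0000 / 1296.0000 = 319.1358 Mbps

319.1358 Mbps


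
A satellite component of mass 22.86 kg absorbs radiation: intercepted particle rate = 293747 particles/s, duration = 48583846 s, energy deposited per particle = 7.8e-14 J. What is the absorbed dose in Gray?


Total energy deposited = rate * time * E_per
  = 293747 * 48583846 * 7.8e-14 = 1.1132 J
Dose = E_total / mass = 1.1132 / 22.86
Dose = 0.04869493 Gy

0.0487 Gy


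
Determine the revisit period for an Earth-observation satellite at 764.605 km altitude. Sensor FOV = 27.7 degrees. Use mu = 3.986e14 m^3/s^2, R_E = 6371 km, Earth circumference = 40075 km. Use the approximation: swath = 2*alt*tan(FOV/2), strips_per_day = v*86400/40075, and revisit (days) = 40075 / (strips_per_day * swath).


swath = 2*764.605*tan(0.2417281) = 377.0253 km
v = sqrt(mu/r) = 7474.0026 m/s = 7.4740 km/s
strips/day = v*86400/40075 = 7.4740*86400/40075 = 16.1136
coverage/day = strips * swath = 16.1136 * 377.0253 = 6075.2472 km
revisit = 40075 / 6075.2472 = 6.5964 days

6.5964 days


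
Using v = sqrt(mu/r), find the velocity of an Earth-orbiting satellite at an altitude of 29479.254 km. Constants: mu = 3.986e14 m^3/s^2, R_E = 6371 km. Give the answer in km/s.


r = R_E + alt = 6371.0 + 29479.254 = 35850.2540 km = 3.5850254e+07 m
v = sqrt(mu/r) = sqrt(3.986e14 / 3.5850254e+07) = 3334.4371 m/s = 3.3344 km/s

3.3344 km/s


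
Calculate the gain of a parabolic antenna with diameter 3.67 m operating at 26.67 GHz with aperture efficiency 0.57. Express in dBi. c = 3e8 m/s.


lambda = c/f = 3e8 / 2.667e+10 = 0.01124859 m
G = eta*(pi*D/lambda)^2 = 0.57*(pi*3.67/0.01124859)^2
G = 598839.2414 (linear)
G = 10*log10(598839.2414) = 57.7731 dBi

57.7731 dBi


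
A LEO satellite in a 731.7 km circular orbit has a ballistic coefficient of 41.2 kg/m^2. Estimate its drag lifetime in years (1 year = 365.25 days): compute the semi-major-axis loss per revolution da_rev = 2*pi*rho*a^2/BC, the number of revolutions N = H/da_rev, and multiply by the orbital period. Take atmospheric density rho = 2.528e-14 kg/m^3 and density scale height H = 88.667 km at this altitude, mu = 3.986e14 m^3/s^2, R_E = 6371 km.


a = R_E + alt = 7102.7000 km = 7.1027e+06 m
da_rev = 2*pi*rho*a^2/BC = 2*pi*2.528e-14*(7.1027e+06)^2/41.2 = 0.194494205 m per revolution
N = H/da_rev = 88667.0000 m / 0.194494205 m = 455885.0490 revolutions
P = 2*pi*sqrt(a^3/mu) = 5957.2583 s
lifetime = N*P = 455885.0490 * 5957.2583 = 2.715825e+09 s = 31433.1594 days
years = 31433.1594 / 365.25 = 86.0593 years

86.0593 years


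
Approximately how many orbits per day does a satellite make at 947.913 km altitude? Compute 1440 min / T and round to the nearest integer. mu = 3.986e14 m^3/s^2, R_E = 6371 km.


r = 7.318913e+06 m
T = 2*pi*sqrt(r^3/mu) = 6231.3350 s = 103.8556 min
revs/day = 1440 / 103.8556 = 13.8654
Rounded: 14 revolutions per day

14 revolutions per day


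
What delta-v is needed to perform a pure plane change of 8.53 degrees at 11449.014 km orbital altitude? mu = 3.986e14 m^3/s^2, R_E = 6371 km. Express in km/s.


r = 17820.0140 km = 1.7820014e+07 m
V = sqrt(mu/r) = 4729.4934 m/s
di = 8.53 deg = 0.1488766 rad
dV = 2*V*sin(di/2) = 2*4729.4934*sin(0.07443829)
dV = 703.4608 m/s = 0.7034608 km/s

0.7035 km/s


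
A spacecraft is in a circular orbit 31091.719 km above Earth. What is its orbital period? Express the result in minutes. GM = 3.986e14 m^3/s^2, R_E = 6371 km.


r = 37462.7190 km = 3.7462719e+07 m
T = 2*pi*sqrt(r^3/mu) = 2*pi*sqrt(5.2577252e+22 / 3.986e14)
T = 72162.2662 s = 1202.7044 min

1202.7044 minutes


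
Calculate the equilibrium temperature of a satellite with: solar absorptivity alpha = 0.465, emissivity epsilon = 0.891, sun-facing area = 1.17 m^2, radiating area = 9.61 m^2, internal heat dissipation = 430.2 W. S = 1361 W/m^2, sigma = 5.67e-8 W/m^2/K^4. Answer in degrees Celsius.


Numerator = alpha*S*A_sun + Q_int = 0.465*1361*1.17 + 430.2 = 1170.6520 W
Denominator = eps*sigma*A_rad = 0.891*5.67e-8*9.61 = 4.8549432e-07 W/K^4
T^4 = 2.411258e+09 K^4
T = 221.5955 K = -51.5545 C

-51.5545 degrees Celsius


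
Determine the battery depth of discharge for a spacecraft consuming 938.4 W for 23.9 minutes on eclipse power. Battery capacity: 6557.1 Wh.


E_used = P * t / 60 = 938.4 * 23.9 / 60 = 373.7960 Wh
DOD = E_used / E_total * 100 = 373.7960 / 6557.1 * 100
DOD = 5.7006 %

5.7006 %


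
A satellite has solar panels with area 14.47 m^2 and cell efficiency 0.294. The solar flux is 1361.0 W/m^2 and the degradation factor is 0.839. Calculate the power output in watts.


P = area * eta * S * degradation
P = 14.47 * 0.294 * 1361.0 * 0.839
P = 4857.7588 W

4857.7588 W


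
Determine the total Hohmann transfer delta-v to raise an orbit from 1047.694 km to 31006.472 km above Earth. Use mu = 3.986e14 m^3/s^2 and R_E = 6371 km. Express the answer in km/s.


r1 = 7418.6940 km = 7.418694e+06 m
r2 = 37377.4720 km = 3.7377472e+07 m
dv1 = sqrt(mu/r1)*(sqrt(2*r2/(r1+r2)) - 1) = 2138.9915 m/s
dv2 = sqrt(mu/r2)*(1 - sqrt(2*r1/(r1+r2))) = 1386.1933 m/s
total dv = |dv1| + |dv2| = 2138.9915 + 1386.1933 = 3525.1847 m/s = 3.5252 km/s

3.5252 km/s


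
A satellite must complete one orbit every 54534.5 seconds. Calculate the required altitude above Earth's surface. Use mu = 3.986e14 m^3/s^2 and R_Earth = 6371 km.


T = 54534.5 s
r = (mu*T^2/(4*pi^2))^(1/3) = (3.986e14 * 54534.5^2 / (4*pi^2))^(1/3)
r = 3.1081842e+07 m = 31081.8416 km
alt = r - R_E = 31081.8416 - 6371 = 24710.8416 km

24710.8416 km


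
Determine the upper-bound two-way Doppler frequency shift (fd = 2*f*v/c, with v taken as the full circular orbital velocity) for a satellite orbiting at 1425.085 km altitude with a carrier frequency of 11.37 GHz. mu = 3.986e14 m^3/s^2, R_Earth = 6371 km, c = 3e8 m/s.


r = 7.796085e+06 m
v = sqrt(mu/r) = 7150.4004 m/s (worst-case radial velocity)
f = 11.37 GHz = 1.137e+10 Hz
fd = 2*f*v/c = 2*1.137e+10*7150.4004/3.0e+08
fd = 542000.3538 Hz

542000.3538 Hz


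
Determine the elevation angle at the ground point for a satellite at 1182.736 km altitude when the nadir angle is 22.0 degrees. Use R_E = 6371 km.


r = R_E + alt = 7553.7360 km
Law of sines in the satellite / Earth-center / ground-point triangle:
  sin(nadir)/R_E = sin(90 + el)/r  =>  cos(el) = (r/R_E)*sin(nadir)
cos(el) = (7553.7360 / 6371.0000) * sin(22.0 deg) = 0.4441499
el = arccos(0.4441499) = 63.6310 deg
(Earth-central angle = 90 - nadir - el = 4.3690 deg)

63.6310 degrees


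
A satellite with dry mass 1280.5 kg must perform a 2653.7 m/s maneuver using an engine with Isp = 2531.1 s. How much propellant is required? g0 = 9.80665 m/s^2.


ve = Isp * g0 = 2531.1 * 9.80665 = 24821.611815 m/s
mass ratio = exp(dv/ve) = exp(2653.7/24821.611815) = 1.11283506
m_prop = m_dry * (mr - 1) = 1280.5 * (1.11283506 - 1)
m_prop = 144.4853 kg

144.4853 kg


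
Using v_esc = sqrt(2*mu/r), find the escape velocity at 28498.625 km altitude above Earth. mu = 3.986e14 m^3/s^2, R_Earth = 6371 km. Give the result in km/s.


r = 6371.0 + 28498.625 = 34869.6250 km = 3.4869625e+07 m
v_esc = sqrt(2*mu/r) = sqrt(2*3.986e14 / 3.4869625e+07)
v_esc = 4781.4543 m/s = 4.7815 km/s

4.7815 km/s


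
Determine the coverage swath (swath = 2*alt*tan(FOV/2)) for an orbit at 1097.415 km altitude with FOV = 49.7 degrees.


FOV = 49.7 deg = 0.8674286 rad
swath = 2 * alt * tan(FOV/2) = 2 * 1097.415 * tan(0.4337143)
swath = 2 * 1097.415 * 0.4631243
swath = 1016.4791 km

1016.4791 km


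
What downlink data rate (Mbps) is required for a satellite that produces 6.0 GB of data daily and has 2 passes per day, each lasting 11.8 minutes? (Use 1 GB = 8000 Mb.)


total contact time = 2 * 11.8 * 60 = 1416.0000 s
data = 6.0 GB = 48000.0000 Mb
rate = 48000.0000 / 1416.0000 = 33.8983 Mbps

33.8983 Mbps


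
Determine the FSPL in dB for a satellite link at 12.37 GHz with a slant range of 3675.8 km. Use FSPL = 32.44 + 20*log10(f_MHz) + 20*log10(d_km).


f = 12.37 GHz = 12370.0000 MHz
d = 3675.8 km
FSPL = 32.44 + 20*log10(12370.0000) + 20*log10(3675.8)
FSPL = 32.44 + 81.8474 + 71.3070
FSPL = 185.5944 dB

185.5944 dB


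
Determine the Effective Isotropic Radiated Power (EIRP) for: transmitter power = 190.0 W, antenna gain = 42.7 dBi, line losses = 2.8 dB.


Pt = 190.0 W = 22.7875 dBW
EIRP = Pt_dBW + Gt - losses = 22.7875 + 42.7 - 2.8 = 62.6875 dBW

62.6875 dBW


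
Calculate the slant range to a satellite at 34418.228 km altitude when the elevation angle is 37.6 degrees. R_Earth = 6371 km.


h = 34418.228 km, el = 37.6 deg
d = -R_E*sin(el) + sqrt((R_E*sin(el))^2 + 2*R_E*h + h^2)
d = -6371.0000*sin(0.6562438) + sqrt((6371.0000*0.6101452)^2 + 2*6371.0000*34418.228 + 34418.228^2)
d = 36588.4625 km

36588.4625 km


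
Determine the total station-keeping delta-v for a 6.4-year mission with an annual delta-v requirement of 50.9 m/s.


dV = rate * years = 50.9 * 6.4
dV = 325.7600 m/s

325.7600 m/s


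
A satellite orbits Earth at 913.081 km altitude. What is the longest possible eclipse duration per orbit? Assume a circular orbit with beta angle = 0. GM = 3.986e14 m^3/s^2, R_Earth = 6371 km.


r = 7284.0810 km
T = 103.1151 min
Eclipse fraction = arcsin(R_E/r)/pi = arcsin(6371.0000/7284.0810)/pi
= arcsin(0.8746471)/pi = 0.3389068
Eclipse duration = 0.3389068 * 103.1151 = 34.9464 min

34.9464 minutes


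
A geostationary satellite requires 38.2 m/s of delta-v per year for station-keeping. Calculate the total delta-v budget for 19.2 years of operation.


dV = rate * years = 38.2 * 19.2
dV = 733.4400 m/s

733.4400 m/s


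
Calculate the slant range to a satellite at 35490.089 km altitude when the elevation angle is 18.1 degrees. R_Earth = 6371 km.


h = 35490.089 km, el = 18.1 deg
d = -R_E*sin(el) + sqrt((R_E*sin(el))^2 + 2*R_E*h + h^2)
d = -6371.0000*sin(0.3159046) + sqrt((6371.0000*0.3106764)^2 + 2*6371.0000*35490.089 + 35490.089^2)
d = 39441.4342 km

39441.4342 km


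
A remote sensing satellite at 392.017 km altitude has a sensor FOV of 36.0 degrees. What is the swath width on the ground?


FOV = 36.0 deg = 0.6283185 rad
swath = 2 * alt * tan(FOV/2) = 2 * 392.017 * tan(0.3141593)
swath = 2 * 392.017 * 0.3249197
swath = 254.7481 km

254.7481 km


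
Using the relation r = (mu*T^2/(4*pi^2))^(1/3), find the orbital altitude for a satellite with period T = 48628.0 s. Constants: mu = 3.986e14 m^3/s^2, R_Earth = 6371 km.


T = 48628.0 s
r = (mu*T^2/(4*pi^2))^(1/3) = (3.986e14 * 48628.0^2 / (4*pi^2))^(1/3)
r = 2.8794981e+07 m = 28794.9807 km
alt = r - R_E = 28794.9807 - 6371 = 22423.9807 km

22423.9807 km


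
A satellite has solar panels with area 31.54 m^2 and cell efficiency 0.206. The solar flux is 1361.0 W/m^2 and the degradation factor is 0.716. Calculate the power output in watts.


P = area * eta * S * degradation
P = 31.54 * 0.206 * 1361.0 * 0.716
P = 6331.4044 W

6331.4044 W


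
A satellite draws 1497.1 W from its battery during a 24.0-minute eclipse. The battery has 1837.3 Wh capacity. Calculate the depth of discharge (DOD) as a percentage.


E_used = P * t / 60 = 1497.1 * 24.0 / 60 = 598.8400 Wh
DOD = E_used / E_total * 100 = 598.8400 / 1837.3 * 100
DOD = 32.5935 %

32.5935 %


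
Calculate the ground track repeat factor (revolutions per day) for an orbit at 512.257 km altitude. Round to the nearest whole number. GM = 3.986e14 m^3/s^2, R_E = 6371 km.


r = 6.883257e+06 m
T = 2*pi*sqrt(r^3/mu) = 5683.3212 s = 94.7220 min
revs/day = 1440 / 94.7220 = 15.2024
Rounded: 15 revolutions per day

15 revolutions per day


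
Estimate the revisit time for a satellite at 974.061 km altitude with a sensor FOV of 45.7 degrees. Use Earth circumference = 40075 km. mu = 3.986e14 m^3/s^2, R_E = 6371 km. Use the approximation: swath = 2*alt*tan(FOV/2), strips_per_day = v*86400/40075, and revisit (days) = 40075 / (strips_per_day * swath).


swath = 2*974.061*tan(0.3988077) = 820.9163 km
v = sqrt(mu/r) = 7366.6654 m/s = 7.3667 km/s
strips/day = v*86400/40075 = 7.3667*86400/40075 = 15.8822
coverage/day = strips * swath = 15.8822 * 820.9163 = 13037.9714 km
revisit = 40075 / 13037.9714 = 3.0737 days

3.0737 days


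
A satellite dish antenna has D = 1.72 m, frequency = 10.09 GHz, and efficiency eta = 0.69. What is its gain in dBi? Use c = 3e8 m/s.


lambda = c/f = 3e8 / 1.009e+10 = 0.02973241 m
G = eta*(pi*D/lambda)^2 = 0.69*(pi*1.72/0.02973241)^2
G = 22790.0644 (linear)
G = 10*log10(22790.0644) = 43.5775 dBi

43.5775 dBi


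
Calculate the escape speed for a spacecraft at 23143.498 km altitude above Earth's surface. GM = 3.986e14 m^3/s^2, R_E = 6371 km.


r = 6371.0 + 23143.498 = 29514.4980 km = 2.9514498e+07 m
v_esc = sqrt(2*mu/r) = sqrt(2*3.986e14 / 2.9514498e+07)
v_esc = 5197.1583 m/s = 5.1972 km/s

5.1972 km/s


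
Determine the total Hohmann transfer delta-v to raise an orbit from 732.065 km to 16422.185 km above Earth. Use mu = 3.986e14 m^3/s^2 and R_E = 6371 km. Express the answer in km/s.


r1 = 7103.0650 km = 7.103065e+06 m
r2 = 22793.1850 km = 2.2793185e+07 m
dv1 = sqrt(mu/r1)*(sqrt(2*r2/(r1+r2)) - 1) = 1759.1777 m/s
dv2 = sqrt(mu/r2)*(1 - sqrt(2*r1/(r1+r2))) = 1299.1528 m/s
total dv = |dv1| + |dv2| = 1759.1777 + 1299.1528 = 3058.3305 m/s = 3.0583 km/s

3.0583 km/s


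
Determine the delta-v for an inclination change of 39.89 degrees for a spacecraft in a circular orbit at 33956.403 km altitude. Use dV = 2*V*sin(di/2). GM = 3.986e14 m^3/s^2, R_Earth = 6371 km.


r = 40327.4030 km = 4.0327403e+07 m
V = sqrt(mu/r) = 3143.8985 m/s
di = 39.89 deg = 0.6962118 rad
dV = 2*V*sin(di/2) = 2*3143.8985*sin(0.3481059)
dV = 2144.8804 m/s = 2.1449 km/s

2.1449 km/s


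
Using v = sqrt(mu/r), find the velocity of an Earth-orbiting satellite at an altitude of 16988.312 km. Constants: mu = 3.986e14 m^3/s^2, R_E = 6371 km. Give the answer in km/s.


r = R_E + alt = 6371.0 + 16988.312 = 23359.3120 km = 2.3359312e+07 m
v = sqrt(mu/r) = sqrt(3.986e14 / 2.3359312e+07) = 4130.8424 m/s = 4.1308 km/s

4.1308 km/s


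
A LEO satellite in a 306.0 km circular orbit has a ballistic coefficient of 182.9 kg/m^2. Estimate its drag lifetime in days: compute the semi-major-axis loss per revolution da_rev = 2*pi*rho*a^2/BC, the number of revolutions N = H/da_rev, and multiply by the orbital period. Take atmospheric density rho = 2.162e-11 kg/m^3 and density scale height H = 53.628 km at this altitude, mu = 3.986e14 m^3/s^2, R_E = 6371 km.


a = R_E + alt = 6677.0000 km = 6.677e+06 m
da_rev = 2*pi*rho*a^2/BC = 2*pi*2.162e-11*(6.677e+06)^2/182.9 = 33.111938 m per revolution
N = H/da_rev = 53628.0000 m / 33.111938 m = 1619.5971 revolutions
P = 2*pi*sqrt(a^3/mu) = 5429.7932 s
lifetime = N*P = 1619.5971 * 5429.7932 = 8.7940774e+06 s = 101.7833 days

101.7833 days


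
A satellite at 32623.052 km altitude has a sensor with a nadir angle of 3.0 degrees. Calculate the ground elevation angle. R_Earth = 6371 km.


r = R_E + alt = 38994.0520 km
Law of sines in the satellite / Earth-center / ground-point triangle:
  sin(nadir)/R_E = sin(90 + el)/r  =>  cos(el) = (r/R_E)*sin(nadir)
cos(el) = (38994.0520 / 6371.0000) * sin(3.0 deg) = 0.3203251
el = arccos(0.3203251) = 71.3174 deg
(Earth-central angle = 90 - nadir - el = 15.6826 deg)

71.3174 degrees


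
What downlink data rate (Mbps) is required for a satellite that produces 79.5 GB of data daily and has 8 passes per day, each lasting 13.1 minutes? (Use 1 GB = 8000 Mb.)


total contact time = 8 * 13.1 * 60 = 6288.0000 s
data = 79.5 GB = 636000.0000 Mb
rate = 636000.0000 / 6288.0000 = 101.1450 Mbps

101.1450 Mbps


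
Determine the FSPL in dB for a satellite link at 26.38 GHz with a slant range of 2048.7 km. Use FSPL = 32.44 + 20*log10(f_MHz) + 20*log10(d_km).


f = 26.38 GHz = 26380.0000 MHz
d = 2048.7 km
FSPL = 32.44 + 20*log10(26380.0000) + 20*log10(2048.7)
FSPL = 32.44 + 88.4255 + 66.2296
FSPL = 187.0951 dB

187.0951 dB


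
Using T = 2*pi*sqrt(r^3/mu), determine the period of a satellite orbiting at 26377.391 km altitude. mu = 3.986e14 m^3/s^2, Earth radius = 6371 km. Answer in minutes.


r = 32748.3910 km = 3.2748391e+07 m
T = 2*pi*sqrt(r^3/mu) = 2*pi*sqrt(3.5121245e+22 / 3.986e14)
T = 58978.8325 s = 982.9805 min

982.9805 minutes


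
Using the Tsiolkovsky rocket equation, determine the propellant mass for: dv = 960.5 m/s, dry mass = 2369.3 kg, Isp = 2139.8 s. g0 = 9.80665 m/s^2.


ve = Isp * g0 = 2139.8 * 9.80665 = 20984.269670 m/s
mass ratio = exp(dv/ve) = exp(960.5/20984.269670) = 1.04683610
m_prop = m_dry * (mr - 1) = 2369.3 * (1.04683610 - 1)
m_prop = 110.9688 kg

110.9688 kg


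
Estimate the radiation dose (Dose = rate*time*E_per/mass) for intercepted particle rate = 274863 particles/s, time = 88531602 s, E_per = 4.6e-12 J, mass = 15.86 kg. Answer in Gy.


Total energy deposited = rate * time * E_per
  = 274863 * 88531602 * 4.6e-12 = 111.9367 J
Dose = E_total / mass = 111.9367 / 15.86
Dose = 7.0578 Gy

7.0578 Gy


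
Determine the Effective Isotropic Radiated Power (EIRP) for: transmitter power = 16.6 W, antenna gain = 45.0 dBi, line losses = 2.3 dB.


Pt = 16.6 W = 12.2011 dBW
EIRP = Pt_dBW + Gt - losses = 12.2011 + 45.0 - 2.3 = 54.9011 dBW

54.9011 dBW


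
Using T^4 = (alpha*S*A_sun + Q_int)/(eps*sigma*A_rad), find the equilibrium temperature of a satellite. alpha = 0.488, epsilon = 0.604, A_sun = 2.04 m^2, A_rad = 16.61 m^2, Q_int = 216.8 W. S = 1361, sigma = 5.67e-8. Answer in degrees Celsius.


Numerator = alpha*S*A_sun + Q_int = 0.488*1361*2.04 + 216.8 = 1571.7027 W
Denominator = eps*sigma*A_rad = 0.604*5.67e-8*16.61 = 5.6883935e-07 W/K^4
T^4 = 2.7629993e+09 K^4
T = 229.2689 K = -43.8811 C

-43.8811 degrees Celsius


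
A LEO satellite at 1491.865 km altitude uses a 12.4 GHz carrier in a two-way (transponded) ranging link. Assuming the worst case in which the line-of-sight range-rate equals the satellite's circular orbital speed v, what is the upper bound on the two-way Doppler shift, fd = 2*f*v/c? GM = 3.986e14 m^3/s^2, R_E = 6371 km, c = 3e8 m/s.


r = 7.862865e+06 m
v = sqrt(mu/r) = 7119.9712 m/s (worst-case radial velocity)
f = 12.4 GHz = 1.24e+10 Hz
fd = 2*f*v/c = 2*1.24e+10*7119.9712/3.0e+08
fd = 588584.2867 Hz

588584.2867 Hz


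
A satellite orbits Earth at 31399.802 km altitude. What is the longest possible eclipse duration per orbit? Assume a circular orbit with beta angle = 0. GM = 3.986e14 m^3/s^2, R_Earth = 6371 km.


r = 37770.8020 km
T = 1217.5710 min
Eclipse fraction = arcsin(R_E/r)/pi = arcsin(6371.0000/37770.8020)/pi
= arcsin(0.1686753)/pi = 0.05394892
Eclipse duration = 0.05394892 * 1217.5710 = 65.6866 min

65.6866 minutes


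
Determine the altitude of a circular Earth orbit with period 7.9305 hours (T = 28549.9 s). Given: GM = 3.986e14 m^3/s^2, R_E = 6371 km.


T = 28549.9 s
r = (mu*T^2/(4*pi^2))^(1/3) = (3.986e14 * 28549.9^2 / (4*pi^2))^(1/3)
r = 2.0189656e+07 m = 20189.6557 km
alt = r - R_E = 20189.6557 - 6371 = 13818.6557 km

13818.6557 km


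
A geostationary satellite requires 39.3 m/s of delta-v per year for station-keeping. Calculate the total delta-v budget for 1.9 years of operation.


dV = rate * years = 39.3 * 1.9
dV = 74.6700 m/s

74.6700 m/s


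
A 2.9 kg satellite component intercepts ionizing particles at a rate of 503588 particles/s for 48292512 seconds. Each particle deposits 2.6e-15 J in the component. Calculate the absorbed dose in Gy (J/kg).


Total energy deposited = rate * time * E_per
  = 503588 * 48292512 * 2.6e-15 = 0.06323078 J
Dose = E_total / mass = 0.06323078 / 2.9
Dose = 0.02180372 Gy

0.0218 Gy


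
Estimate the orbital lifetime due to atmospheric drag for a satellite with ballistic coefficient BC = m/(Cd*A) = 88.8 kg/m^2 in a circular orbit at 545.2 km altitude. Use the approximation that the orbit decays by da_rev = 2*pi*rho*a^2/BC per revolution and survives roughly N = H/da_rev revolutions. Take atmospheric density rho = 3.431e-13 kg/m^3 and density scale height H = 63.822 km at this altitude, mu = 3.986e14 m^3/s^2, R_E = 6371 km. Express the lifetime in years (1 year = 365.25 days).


a = R_E + alt = 6916.2000 km = 6.9162e+06 m
da_rev = 2*pi*rho*a^2/BC = 2*pi*3.431e-13*(6.9162e+06)^2/88.8 = 1.161242 m per revolution
N = H/da_rev = 63822.0000 m / 1.161242 m = 54960.1237 revolutions
P = 2*pi*sqrt(a^3/mu) = 5724.1702 s
lifetime = N*P = 54960.1237 * 5724.1702 = 3.146011e+08 s = 3641.2164 days
years = 3641.2164 / 365.25 = 9.9691 years

9.9691 years


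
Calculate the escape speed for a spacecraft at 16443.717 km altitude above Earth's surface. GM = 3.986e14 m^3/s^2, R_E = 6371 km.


r = 6371.0 + 16443.717 = 22814.7170 km = 2.2814717e+07 m
v_esc = sqrt(2*mu/r) = sqrt(2*3.986e14 / 2.2814717e+07)
v_esc = 5911.2061 m/s = 5.9112 km/s

5.9112 km/s


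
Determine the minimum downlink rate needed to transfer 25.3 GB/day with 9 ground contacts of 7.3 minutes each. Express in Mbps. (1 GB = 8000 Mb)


total contact time = 9 * 7.3 * 60 = 3942.0000 s
data = 25.3 GB = 202400.0000 Mb
rate = 202400.0000 / 3942.0000 = 51.3445 Mbps

51.3445 Mbps


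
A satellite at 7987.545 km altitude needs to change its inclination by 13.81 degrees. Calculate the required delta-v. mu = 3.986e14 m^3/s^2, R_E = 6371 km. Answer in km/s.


r = 14358.5450 km = 1.4358545e+07 m
V = sqrt(mu/r) = 5268.8208 m/s
di = 13.81 deg = 0.24103 rad
dV = 2*V*sin(di/2) = 2*5268.8208*sin(0.120515)
dV = 1266.8719 m/s = 1.2669 km/s

1.2669 km/s


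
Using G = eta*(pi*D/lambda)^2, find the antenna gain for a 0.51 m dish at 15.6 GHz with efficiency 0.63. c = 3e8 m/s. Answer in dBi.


lambda = c/f = 3e8 / 1.56e+10 = 0.01923077 m
G = eta*(pi*D/lambda)^2 = 0.63*(pi*0.51/0.01923077)^2
G = 4373.0791 (linear)
G = 10*log10(4373.0791) = 36.4079 dBi

36.4079 dBi


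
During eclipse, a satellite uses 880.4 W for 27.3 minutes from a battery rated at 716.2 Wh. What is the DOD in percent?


E_used = P * t / 60 = 880.4 * 27.3 / 60 = 400.5820 Wh
DOD = E_used / E_total * 100 = 400.5820 / 716.2 * 100
DOD = 55.9316 %

55.9316 %


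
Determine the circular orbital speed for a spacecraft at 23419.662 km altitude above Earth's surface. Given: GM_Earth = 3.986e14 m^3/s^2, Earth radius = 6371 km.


r = R_E + alt = 6371.0 + 23419.662 = 29790.6620 km = 2.9790662e+07 m
v = sqrt(mu/r) = sqrt(3.986e14 / 2.9790662e+07) = 3657.8726 m/s = 3.6579 km/s

3.6579 km/s


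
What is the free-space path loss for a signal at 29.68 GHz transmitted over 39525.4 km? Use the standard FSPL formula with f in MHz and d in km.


f = 29.68 GHz = 29680.0000 MHz
d = 39525.4 km
FSPL = 32.44 + 20*log10(29680.0000) + 20*log10(39525.4)
FSPL = 32.44 + 89.4493 + 91.9375
FSPL = 213.8268 dB

213.8268 dB


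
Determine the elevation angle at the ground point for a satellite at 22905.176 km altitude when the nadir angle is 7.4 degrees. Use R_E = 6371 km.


r = R_E + alt = 29276.1760 km
Law of sines in the satellite / Earth-center / ground-point triangle:
  sin(nadir)/R_E = sin(90 + el)/r  =>  cos(el) = (r/R_E)*sin(nadir)
cos(el) = (29276.1760 / 6371.0000) * sin(7.4 deg) = 0.5918447
el = arccos(0.5918447) = 53.7120 deg
(Earth-central angle = 90 - nadir - el = 28.8880 deg)

53.7120 degrees


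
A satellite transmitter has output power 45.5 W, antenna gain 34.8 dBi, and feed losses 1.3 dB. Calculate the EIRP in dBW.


Pt = 45.5 W = 16.5801 dBW
EIRP = Pt_dBW + Gt - losses = 16.5801 + 34.8 - 1.3 = 50.0801 dBW

50.0801 dBW


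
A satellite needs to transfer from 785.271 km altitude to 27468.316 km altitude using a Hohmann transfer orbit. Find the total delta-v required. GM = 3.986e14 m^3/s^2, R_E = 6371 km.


r1 = 7156.2710 km = 7.156271e+06 m
r2 = 33839.3160 km = 3.3839316e+07 m
dv1 = sqrt(mu/r1)*(sqrt(2*r2/(r1+r2)) - 1) = 2125.9994 m/s
dv2 = sqrt(mu/r2)*(1 - sqrt(2*r1/(r1+r2))) = 1404.1782 m/s
total dv = |dv1| + |dv2| = 2125.9994 + 1404.1782 = 3530.1776 m/s = 3.5302 km/s

3.5302 km/s


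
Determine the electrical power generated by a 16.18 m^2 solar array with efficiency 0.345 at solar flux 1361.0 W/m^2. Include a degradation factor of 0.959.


P = area * eta * S * degradation
P = 16.18 * 0.345 * 1361.0 * 0.959
P = 7285.7513 W

7285.7513 W


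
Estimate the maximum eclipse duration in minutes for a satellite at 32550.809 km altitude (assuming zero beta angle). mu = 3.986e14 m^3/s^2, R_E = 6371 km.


r = 38921.8090 km
T = 1273.6482 min
Eclipse fraction = arcsin(R_E/r)/pi = arcsin(6371.0000/38921.8090)/pi
= arcsin(0.1636872)/pi = 0.05233876
Eclipse duration = 0.05233876 * 1273.6482 = 66.6612 min

66.6612 minutes


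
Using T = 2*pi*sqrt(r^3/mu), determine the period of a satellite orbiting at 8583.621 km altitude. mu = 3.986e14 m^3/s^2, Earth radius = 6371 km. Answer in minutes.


r = 14954.6210 km = 1.4954621e+07 m
T = 2*pi*sqrt(r^3/mu) = 2*pi*sqrt(3.3444617e+21 / 3.986e14)
T = 18200.1236 s = 303.3354 min

303.3354 minutes
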